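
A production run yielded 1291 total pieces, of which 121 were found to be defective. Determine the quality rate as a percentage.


Formula: Quality Rate = Good Pieces / Total Pieces * 100
Good pieces = 1291 - 121 = 1170
QR = 1170 / 1291 * 100 = 90.6%

90.6%


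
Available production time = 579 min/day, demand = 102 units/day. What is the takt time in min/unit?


Formula: Takt Time = Available Production Time / Customer Demand
Takt = 579 min/day / 102 units/day
Takt = 5.68 min/unit

5.68 min/unit


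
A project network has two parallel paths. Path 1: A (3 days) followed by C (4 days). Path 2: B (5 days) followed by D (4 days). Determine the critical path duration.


Path 1 = 3 + 4 = 7 days
Path 2 = 5 + 4 = 9 days
Duration = max(7, 9) = 9 days

9 days


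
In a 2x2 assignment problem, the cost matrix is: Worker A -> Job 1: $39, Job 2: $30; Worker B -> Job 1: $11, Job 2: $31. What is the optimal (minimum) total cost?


Option 1: A->1 + B->2 = $39 + $31 = $70
Option 2: A->2 + B->1 = $30 + $11 = $41
Min cost = min($70, $41) = $41

$41


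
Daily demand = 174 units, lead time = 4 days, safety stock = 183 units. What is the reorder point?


Formula: ROP = (Daily Demand * Lead Time) + Safety Stock
Demand during lead time = 174 * 4 = 696 units
ROP = 696 + 183 = 879 units

879 units


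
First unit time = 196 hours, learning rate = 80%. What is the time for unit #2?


Formula: T_n = T_1 * (learning_rate)^(log2(n)) where learning_rate = rate/100
Doublings = log2(2) = 1
T_n = 196 * 0.8^1
T_n = 196 * 0.8 = 156.8 hours

156.8 hours


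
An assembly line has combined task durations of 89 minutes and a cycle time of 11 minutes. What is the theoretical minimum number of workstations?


Formula: N_min = ceil(Sum of Task Times / Cycle Time)
N_min = ceil(89 min / 11 min) = ceil(8.0909)
N_min = 9 stations

9


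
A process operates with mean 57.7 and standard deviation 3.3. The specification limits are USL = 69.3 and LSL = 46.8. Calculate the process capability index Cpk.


Cpu = (69.3 - 57.7) / (3 * 3.3) = 1.17
Cpl = (57.7 - 46.8) / (3 * 3.3) = 1.1
Cpk = min(1.17, 1.1) = 1.1

1.1


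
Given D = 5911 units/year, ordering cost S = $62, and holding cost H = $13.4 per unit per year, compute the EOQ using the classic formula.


Formula: EOQ = sqrt(2 * D * S / H)
Numerator: 2 * 5911 * 62 = 732964
2DS/H = 732964 / 13.4 = 54698.8
EOQ = sqrt(54698.8) = 233.9 units

233.9 units


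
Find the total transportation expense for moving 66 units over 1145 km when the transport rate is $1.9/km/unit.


TC = dist * cost * units = 1145 * 1.9 * 66 = $143583.00

$143583.00


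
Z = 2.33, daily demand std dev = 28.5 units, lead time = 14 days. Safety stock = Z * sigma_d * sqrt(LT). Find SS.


Formula: SS = z * sigma_d * sqrt(LT)
sqrt(LT) = sqrt(14) = 3.7417
SS = 2.33 * 28.5 * 3.7417
SS = 248.5 units

248.5 units


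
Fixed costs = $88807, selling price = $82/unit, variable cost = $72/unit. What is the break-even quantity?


Formula: BEQ = Fixed Costs / (Price - Variable Cost)
Contribution margin = $82 - $72 = $10/unit
BEQ = ceil($88807 / $10/unit) = ceil(8880.7) = 8881 units

8881 units


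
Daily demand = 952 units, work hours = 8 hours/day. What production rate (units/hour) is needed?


Formula: Production Rate = Daily Demand / Available Hours
Rate = 952 units/day / 8 hours/day
Rate = 119.0 units/hour

119.0 units/hour


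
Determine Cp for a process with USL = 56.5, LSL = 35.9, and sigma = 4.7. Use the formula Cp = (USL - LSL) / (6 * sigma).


Cp = (56.5 - 35.9) / (6 * 4.7)

0.73


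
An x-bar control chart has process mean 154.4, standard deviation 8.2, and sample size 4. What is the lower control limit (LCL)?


LCL = 154.4 - 3 * 8.2 / sqrt(4)

142.1


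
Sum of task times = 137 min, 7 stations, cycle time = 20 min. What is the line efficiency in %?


Formula: Efficiency = Sum of Task Times / (N_stations * CT) * 100
Total station capacity = 7 stations * 20 min = 140 min
Efficiency = 137 / 140 * 100 = 97.9%

97.9%


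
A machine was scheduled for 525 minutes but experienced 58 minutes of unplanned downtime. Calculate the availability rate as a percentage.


Formula: Availability = (Planned Time - Downtime) / Planned Time * 100
Uptime = 525 - 58 = 467 min
Availability = 467 / 525 * 100 = 89.0%

89.0%


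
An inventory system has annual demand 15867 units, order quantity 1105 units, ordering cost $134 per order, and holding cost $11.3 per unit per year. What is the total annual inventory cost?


TC = 15867/1105 * 134 + 1105/2 * 11.3

$8167.39


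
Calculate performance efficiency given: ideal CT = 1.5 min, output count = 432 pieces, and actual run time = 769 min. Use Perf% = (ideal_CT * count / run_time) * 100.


Formula: Performance = (Ideal CT * Total Count) / Run Time * 100
Ideal output time = 1.5 * 432 = 648.0 min
Performance = 648.0 / 769 * 100 = 84.3%

84.3%


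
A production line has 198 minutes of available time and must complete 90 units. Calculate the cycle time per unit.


Formula: CT = Available Time / Number of Units
CT = 198 min / 90 units
CT = 2.2 min/unit

2.2 min/unit


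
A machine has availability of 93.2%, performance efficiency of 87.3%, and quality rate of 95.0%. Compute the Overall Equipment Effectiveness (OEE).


Formula: OEE = Availability * Performance * Quality / 10000
A * P = 93.2% * 87.3% / 100 = 81.36%
OEE = 81.36% * 95.0% / 100 = 77.3%

77.3%


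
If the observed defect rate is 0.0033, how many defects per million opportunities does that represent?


DPMO = defect_rate * 1000000 = 0.0033 * 1000000

3300


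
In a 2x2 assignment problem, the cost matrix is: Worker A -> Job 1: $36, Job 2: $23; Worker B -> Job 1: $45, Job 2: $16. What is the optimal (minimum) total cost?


Option 1: A->1 + B->2 = $36 + $16 = $52
Option 2: A->2 + B->1 = $23 + $45 = $68
Min cost = min($52, $68) = $52

$52


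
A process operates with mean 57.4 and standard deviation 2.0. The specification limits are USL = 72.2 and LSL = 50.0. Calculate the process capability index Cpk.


Cpu = (72.2 - 57.4) / (3 * 2.0) = 2.47
Cpl = (57.4 - 50.0) / (3 * 2.0) = 1.23
Cpk = min(2.47, 1.23) = 1.23

1.23


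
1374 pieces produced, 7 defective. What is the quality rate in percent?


Formula: Quality Rate = Good Pieces / Total Pieces * 100
Good pieces = 1374 - 7 = 1367
QR = 1367 / 1374 * 100 = 99.5%

99.5%


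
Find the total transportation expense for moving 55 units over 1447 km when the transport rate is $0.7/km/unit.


TC = dist * cost * units = 1447 * 0.7 * 55 = $55709.50

$55709.50


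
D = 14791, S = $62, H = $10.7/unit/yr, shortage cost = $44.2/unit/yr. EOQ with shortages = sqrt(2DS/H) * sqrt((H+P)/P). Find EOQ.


Formula: EOQ* = sqrt(2DS/H) * sqrt((H+P)/P)
Base EOQ = sqrt(2*14791*62/10.7) = 414.02 units
Correction = sqrt((10.7+44.2)/44.2) = 1.11449
EOQ* = 414.02 * 1.11449 = 461.4 units

461.4 units


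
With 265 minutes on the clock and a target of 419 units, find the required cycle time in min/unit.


Formula: CT = Available Time / Number of Units
CT = 265 min / 419 units
CT = 0.63 min/unit

0.63 min/unit


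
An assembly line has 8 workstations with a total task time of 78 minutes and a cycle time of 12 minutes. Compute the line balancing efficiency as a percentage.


Formula: Efficiency = Sum of Task Times / (N_stations * CT) * 100
Total station capacity = 8 stations * 12 min = 96 min
Efficiency = 78 / 96 * 100 = 81.3%

81.3%


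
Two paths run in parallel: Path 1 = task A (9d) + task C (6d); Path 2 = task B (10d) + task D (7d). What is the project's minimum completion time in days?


Path 1 = 9 + 6 = 15 days
Path 2 = 10 + 7 = 17 days
Duration = max(15, 17) = 17 days

17 days


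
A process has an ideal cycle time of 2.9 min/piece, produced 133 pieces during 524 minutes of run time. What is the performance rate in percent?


Formula: Performance = (Ideal CT * Total Count) / Run Time * 100
Ideal output time = 2.9 * 133 = 385.7 min
Performance = 385.7 / 524 * 100 = 73.6%

73.6%


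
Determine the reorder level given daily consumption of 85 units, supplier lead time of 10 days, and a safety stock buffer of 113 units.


Formula: ROP = (Daily Demand * Lead Time) + Safety Stock
Demand during lead time = 85 * 10 = 850 units
ROP = 850 + 113 = 963 units

963 units


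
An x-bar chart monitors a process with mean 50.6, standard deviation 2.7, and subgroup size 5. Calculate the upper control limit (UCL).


UCL = 50.6 + 3 * 2.7 / sqrt(5)

54.22


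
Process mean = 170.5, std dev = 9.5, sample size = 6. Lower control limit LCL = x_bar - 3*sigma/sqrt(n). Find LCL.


LCL = 170.5 - 3 * 9.5 / sqrt(6)

158.86


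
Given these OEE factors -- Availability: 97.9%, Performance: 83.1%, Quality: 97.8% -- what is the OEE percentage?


Formula: OEE = Availability * Performance * Quality / 10000
A * P = 97.9% * 83.1% / 100 = 81.35%
OEE = 81.35% * 97.8% / 100 = 79.6%

79.6%


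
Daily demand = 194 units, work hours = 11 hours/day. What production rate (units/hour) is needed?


Formula: Production Rate = Daily Demand / Available Hours
Rate = 194 units/day / 11 hours/day
Rate = 17.6 units/hour

17.6 units/hour


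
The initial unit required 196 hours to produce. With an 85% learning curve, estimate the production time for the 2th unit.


Formula: T_n = T_1 * (learning_rate)^(log2(n)) where learning_rate = rate/100
Doublings = log2(2) = 1
T_n = 196 * 0.85^1
T_n = 196 * 0.85 = 166.6 hours

166.6 hours


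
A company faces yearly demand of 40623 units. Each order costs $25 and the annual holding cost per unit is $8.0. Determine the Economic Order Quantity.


Formula: EOQ = sqrt(2 * D * S / H)
Numerator: 2 * 40623 * 25 = 2031150
2DS/H = 2031150 / 8.0 = 253893.8
EOQ = sqrt(253893.8) = 503.9 units

503.9 units


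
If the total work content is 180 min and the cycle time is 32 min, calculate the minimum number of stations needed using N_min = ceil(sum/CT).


Formula: N_min = ceil(Sum of Task Times / Cycle Time)
N_min = ceil(180 min / 32 min) = ceil(5.625)
N_min = 6 stations

6


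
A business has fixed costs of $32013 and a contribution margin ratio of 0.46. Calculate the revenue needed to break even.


Formula: BER = Fixed Costs / Contribution Margin Ratio
BER = $32013 / 0.46
BER = $69593.48 (to the nearest cent)

$69593.48


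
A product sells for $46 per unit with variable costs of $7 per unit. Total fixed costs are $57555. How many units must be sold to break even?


Formula: BEQ = Fixed Costs / (Price - Variable Cost)
Contribution margin = $46 - $7 = $39/unit
BEQ = ceil($57555 / $39/unit) = ceil(1475.77) = 1476 units

1476 units


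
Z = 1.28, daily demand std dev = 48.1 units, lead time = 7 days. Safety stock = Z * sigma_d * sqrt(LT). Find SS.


Formula: SS = z * sigma_d * sqrt(LT)
sqrt(LT) = sqrt(7) = 2.6458
SS = 1.28 * 48.1 * 2.6458
SS = 162.9 units

162.9 units


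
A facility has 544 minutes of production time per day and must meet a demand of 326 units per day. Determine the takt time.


Formula: Takt Time = Available Production Time / Customer Demand
Takt = 544 min/day / 326 units/day
Takt = 1.67 min/unit

1.67 min/unit


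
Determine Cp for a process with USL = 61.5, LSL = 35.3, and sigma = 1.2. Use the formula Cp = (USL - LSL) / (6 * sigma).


Cp = (61.5 - 35.3) / (6 * 1.2)

3.64


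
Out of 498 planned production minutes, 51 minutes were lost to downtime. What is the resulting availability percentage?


Formula: Availability = (Planned Time - Downtime) / Planned Time * 100
Uptime = 498 - 51 = 447 min
Availability = 447 / 498 * 100 = 89.8%

89.8%


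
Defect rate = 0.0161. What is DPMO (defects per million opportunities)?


DPMO = defect_rate * 1000000 = 0.0161 * 1000000

16100


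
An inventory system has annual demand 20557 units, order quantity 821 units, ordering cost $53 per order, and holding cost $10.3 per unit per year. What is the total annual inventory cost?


TC = 20557/821 * 53 + 821/2 * 10.3

$5555.22


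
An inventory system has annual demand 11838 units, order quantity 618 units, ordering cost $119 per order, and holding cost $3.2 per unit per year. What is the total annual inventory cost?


TC = 11838/618 * 119 + 618/2 * 3.2

$3268.29


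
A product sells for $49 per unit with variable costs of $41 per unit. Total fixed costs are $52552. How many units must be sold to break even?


Formula: BEQ = Fixed Costs / (Price - Variable Cost)
Contribution margin = $49 - $41 = $8/unit
BEQ = ceil($52552 / $8/unit) = ceil(6569.0) = 6569 units

6569 units


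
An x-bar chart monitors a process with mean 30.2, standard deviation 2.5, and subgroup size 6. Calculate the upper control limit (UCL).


UCL = 30.2 + 3 * 2.5 / sqrt(6)

33.26


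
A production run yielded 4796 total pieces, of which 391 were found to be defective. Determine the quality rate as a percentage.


Formula: Quality Rate = Good Pieces / Total Pieces * 100
Good pieces = 4796 - 391 = 4405
QR = 4405 / 4796 * 100 = 91.8%

91.8%


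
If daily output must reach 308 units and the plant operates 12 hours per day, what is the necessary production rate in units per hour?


Formula: Production Rate = Daily Demand / Available Hours
Rate = 308 units/day / 12 hours/day
Rate = 25.7 units/hour

25.7 units/hour


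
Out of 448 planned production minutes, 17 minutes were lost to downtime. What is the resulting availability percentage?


Formula: Availability = (Planned Time - Downtime) / Planned Time * 100
Uptime = 448 - 17 = 431 min
Availability = 431 / 448 * 100 = 96.2%

96.2%


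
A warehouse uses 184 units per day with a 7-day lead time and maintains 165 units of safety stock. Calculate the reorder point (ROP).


Formula: ROP = (Daily Demand * Lead Time) + Safety Stock
Demand during lead time = 184 * 7 = 1288 units
ROP = 1288 + 165 = 1453 units

1453 units


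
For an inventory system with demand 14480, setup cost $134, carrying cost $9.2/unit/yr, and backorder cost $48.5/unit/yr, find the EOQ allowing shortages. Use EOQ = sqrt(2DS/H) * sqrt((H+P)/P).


Formula: EOQ* = sqrt(2DS/H) * sqrt((H+P)/P)
Base EOQ = sqrt(2*14480*134/9.2) = 649.47 units
Correction = sqrt((9.2+48.5)/48.5) = 1.09073
EOQ* = 649.47 * 1.09073 = 708.4 units

708.4 units


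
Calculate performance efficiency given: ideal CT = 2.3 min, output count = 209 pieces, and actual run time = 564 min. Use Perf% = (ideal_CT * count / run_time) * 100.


Formula: Performance = (Ideal CT * Total Count) / Run Time * 100
Ideal output time = 2.3 * 209 = 480.7 min
Performance = 480.7 / 564 * 100 = 85.2%

85.2%


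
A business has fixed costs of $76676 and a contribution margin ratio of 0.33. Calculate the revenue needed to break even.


Formula: BER = Fixed Costs / Contribution Margin Ratio
BER = $76676 / 0.33
BER = $232351.52 (to the nearest cent)

$232351.52


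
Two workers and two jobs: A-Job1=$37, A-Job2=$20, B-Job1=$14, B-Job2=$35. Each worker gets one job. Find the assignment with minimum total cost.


Option 1: A->1 + B->2 = $37 + $35 = $72
Option 2: A->2 + B->1 = $20 + $14 = $34
Min cost = min($72, $34) = $34

$34


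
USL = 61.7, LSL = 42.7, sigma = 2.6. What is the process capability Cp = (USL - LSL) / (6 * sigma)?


Cp = (61.7 - 42.7) / (6 * 2.6)

1.22


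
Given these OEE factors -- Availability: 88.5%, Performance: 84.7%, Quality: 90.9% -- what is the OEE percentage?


Formula: OEE = Availability * Performance * Quality / 10000
A * P = 88.5% * 84.7% / 100 = 74.96%
OEE = 74.96% * 90.9% / 100 = 68.1%

68.1%


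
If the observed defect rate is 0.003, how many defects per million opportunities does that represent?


DPMO = defect_rate * 1000000 = 0.003 * 1000000

3000


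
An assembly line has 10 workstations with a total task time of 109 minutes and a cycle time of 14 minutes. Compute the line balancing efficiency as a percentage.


Formula: Efficiency = Sum of Task Times / (N_stations * CT) * 100
Total station capacity = 10 stations * 14 min = 140 min
Efficiency = 109 / 140 * 100 = 77.9%

77.9%


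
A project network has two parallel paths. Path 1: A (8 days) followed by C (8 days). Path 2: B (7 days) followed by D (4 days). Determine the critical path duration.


Path 1 = 8 + 8 = 16 days
Path 2 = 7 + 4 = 11 days
Duration = max(16, 11) = 16 days

16 days


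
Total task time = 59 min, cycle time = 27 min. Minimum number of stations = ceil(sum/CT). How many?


Formula: N_min = ceil(Sum of Task Times / Cycle Time)
N_min = ceil(59 min / 27 min) = ceil(2.1852)
N_min = 3 stations

3


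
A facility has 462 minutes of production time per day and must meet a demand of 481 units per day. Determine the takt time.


Formula: Takt Time = Available Production Time / Customer Demand
Takt = 462 min/day / 481 units/day
Takt = 0.96 min/unit

0.96 min/unit


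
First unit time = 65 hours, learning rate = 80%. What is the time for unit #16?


Formula: T_n = T_1 * (learning_rate)^(log2(n)) where learning_rate = rate/100
Doublings = log2(16) = 4
T_n = 65 * 0.8^4
T_n = 65 * 0.4096 = 26.6 hours

26.6 hours


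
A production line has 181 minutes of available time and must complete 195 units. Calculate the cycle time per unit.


Formula: CT = Available Time / Number of Units
CT = 181 min / 195 units
CT = 0.93 min/unit

0.93 min/unit


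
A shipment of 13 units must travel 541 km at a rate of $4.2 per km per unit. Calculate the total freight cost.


TC = dist * cost * units = 541 * 4.2 * 13 = $29538.60

$29538.60


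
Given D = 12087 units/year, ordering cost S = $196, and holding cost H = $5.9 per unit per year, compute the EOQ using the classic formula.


Formula: EOQ = sqrt(2 * D * S / H)
Numerator: 2 * 12087 * 196 = 4738104
2DS/H = 4738104 / 5.9 = 803068.5
EOQ = sqrt(803068.5) = 896.1 units

896.1 units


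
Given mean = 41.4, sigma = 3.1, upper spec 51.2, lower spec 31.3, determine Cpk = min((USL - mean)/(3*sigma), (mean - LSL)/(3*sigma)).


Cpu = (51.2 - 41.4) / (3 * 3.1) = 1.05
Cpl = (41.4 - 31.3) / (3 * 3.1) = 1.09
Cpk = min(1.05, 1.09) = 1.05

1.05


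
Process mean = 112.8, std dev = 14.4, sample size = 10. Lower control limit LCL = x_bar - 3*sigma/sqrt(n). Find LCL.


LCL = 112.8 - 3 * 14.4 / sqrt(10)

99.14


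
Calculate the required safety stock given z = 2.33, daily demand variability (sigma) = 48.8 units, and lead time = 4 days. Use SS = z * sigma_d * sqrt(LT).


Formula: SS = z * sigma_d * sqrt(LT)
sqrt(LT) = sqrt(4) = 2.0
SS = 2.33 * 48.8 * 2.0
SS = 227.4 units

227.4 units


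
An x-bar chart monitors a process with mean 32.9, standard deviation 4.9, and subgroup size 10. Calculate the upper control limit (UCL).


UCL = 32.9 + 3 * 4.9 / sqrt(10)

37.55


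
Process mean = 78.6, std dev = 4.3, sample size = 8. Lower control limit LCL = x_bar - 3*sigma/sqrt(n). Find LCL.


LCL = 78.6 - 3 * 4.3 / sqrt(8)

74.04


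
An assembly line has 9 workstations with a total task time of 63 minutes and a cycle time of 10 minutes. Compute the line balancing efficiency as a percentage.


Formula: Efficiency = Sum of Task Times / (N_stations * CT) * 100
Total station capacity = 9 stations * 10 min = 90 min
Efficiency = 63 / 90 * 100 = 70.0%

70.0%


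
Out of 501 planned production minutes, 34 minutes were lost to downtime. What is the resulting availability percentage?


Formula: Availability = (Planned Time - Downtime) / Planned Time * 100
Uptime = 501 - 34 = 467 min
Availability = 467 / 501 * 100 = 93.2%

93.2%


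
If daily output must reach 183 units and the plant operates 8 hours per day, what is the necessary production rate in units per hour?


Formula: Production Rate = Daily Demand / Available Hours
Rate = 183 units/day / 8 hours/day
Rate = 22.9 units/hour

22.9 units/hour


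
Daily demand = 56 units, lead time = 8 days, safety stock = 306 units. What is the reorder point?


Formula: ROP = (Daily Demand * Lead Time) + Safety Stock
Demand during lead time = 56 * 8 = 448 units
ROP = 448 + 306 = 754 units

754 units


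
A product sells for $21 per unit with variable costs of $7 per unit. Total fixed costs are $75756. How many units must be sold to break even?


Formula: BEQ = Fixed Costs / (Price - Variable Cost)
Contribution margin = $21 - $7 = $14/unit
BEQ = ceil($75756 / $14/unit) = ceil(5411.14) = 5412 units

5412 units


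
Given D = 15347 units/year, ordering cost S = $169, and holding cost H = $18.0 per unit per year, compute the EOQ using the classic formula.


Formula: EOQ = sqrt(2 * D * S / H)
Numerator: 2 * 15347 * 169 = 5187286
2DS/H = 5187286 / 18.0 = 288182.6
EOQ = sqrt(288182.6) = 536.8 units

536.8 units


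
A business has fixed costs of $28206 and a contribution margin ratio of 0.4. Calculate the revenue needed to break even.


Formula: BER = Fixed Costs / Contribution Margin Ratio
BER = $28206 / 0.4
BER = $70515.00 (to the nearest cent)

$70515.00


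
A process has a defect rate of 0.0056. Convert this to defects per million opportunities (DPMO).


DPMO = defect_rate * 1000000 = 0.0056 * 1000000

5600


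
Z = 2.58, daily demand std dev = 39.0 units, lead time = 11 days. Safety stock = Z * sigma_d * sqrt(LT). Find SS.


Formula: SS = z * sigma_d * sqrt(LT)
sqrt(LT) = sqrt(11) = 3.3166
SS = 2.58 * 39.0 * 3.3166
SS = 333.7 units

333.7 units


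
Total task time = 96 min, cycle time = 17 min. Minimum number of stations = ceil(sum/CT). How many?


Formula: N_min = ceil(Sum of Task Times / Cycle Time)
N_min = ceil(96 min / 17 min) = ceil(5.6471)
N_min = 6 stations

6


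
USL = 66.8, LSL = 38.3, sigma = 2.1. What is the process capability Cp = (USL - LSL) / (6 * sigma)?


Cp = (66.8 - 38.3) / (6 * 2.1)

2.26


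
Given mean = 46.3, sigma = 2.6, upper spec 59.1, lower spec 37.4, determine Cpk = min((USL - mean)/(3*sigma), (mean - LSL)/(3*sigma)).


Cpu = (59.1 - 46.3) / (3 * 2.6) = 1.64
Cpl = (46.3 - 37.4) / (3 * 2.6) = 1.14
Cpk = min(1.64, 1.14) = 1.14

1.14


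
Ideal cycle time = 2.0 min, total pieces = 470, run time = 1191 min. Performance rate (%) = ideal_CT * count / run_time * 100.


Formula: Performance = (Ideal CT * Total Count) / Run Time * 100
Ideal output time = 2.0 * 470 = 940.0 min
Performance = 940.0 / 1191 * 100 = 78.9%

78.9%


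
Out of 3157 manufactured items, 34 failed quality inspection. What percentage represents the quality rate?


Formula: Quality Rate = Good Pieces / Total Pieces * 100
Good pieces = 3157 - 34 = 3123
QR = 3123 / 3157 * 100 = 98.9%

98.9%


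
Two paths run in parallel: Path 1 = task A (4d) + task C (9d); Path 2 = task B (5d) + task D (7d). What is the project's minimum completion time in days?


Path 1 = 4 + 9 = 13 days
Path 2 = 5 + 7 = 12 days
Duration = max(13, 12) = 13 days

13 days


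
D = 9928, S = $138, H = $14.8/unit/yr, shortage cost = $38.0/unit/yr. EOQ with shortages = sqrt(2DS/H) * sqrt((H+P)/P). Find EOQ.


Formula: EOQ* = sqrt(2DS/H) * sqrt((H+P)/P)
Base EOQ = sqrt(2*9928*138/14.8) = 430.28 units
Correction = sqrt((14.8+38.0)/38.0) = 1.17876
EOQ* = 430.28 * 1.17876 = 507.2 units

507.2 units


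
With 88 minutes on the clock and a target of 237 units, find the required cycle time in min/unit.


Formula: CT = Available Time / Number of Units
CT = 88 min / 237 units
CT = 0.37 min/unit

0.37 min/unit


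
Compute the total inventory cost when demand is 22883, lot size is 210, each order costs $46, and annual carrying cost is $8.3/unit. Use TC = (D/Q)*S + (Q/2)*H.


TC = 22883/210 * 46 + 210/2 * 8.3

$5883.97


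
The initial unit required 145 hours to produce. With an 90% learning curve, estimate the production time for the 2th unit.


Formula: T_n = T_1 * (learning_rate)^(log2(n)) where learning_rate = rate/100
Doublings = log2(2) = 1
T_n = 145 * 0.9^1
T_n = 145 * 0.9 = 130.5 hours

130.5 hours


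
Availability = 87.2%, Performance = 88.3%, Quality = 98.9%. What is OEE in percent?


Formula: OEE = Availability * Performance * Quality / 10000
A * P = 87.2% * 88.3% / 100 = 77.0%
OEE = 77.0% * 98.9% / 100 = 76.2%

76.2%


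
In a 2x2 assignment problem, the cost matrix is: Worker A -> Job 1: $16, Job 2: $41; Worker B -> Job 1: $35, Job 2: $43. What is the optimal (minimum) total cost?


Option 1: A->1 + B->2 = $16 + $43 = $59
Option 2: A->2 + B->1 = $41 + $35 = $76
Min cost = min($59, $76) = $59

$59


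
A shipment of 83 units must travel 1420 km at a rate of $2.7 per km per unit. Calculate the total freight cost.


TC = dist * cost * units = 1420 * 2.7 * 83 = $318222.00

$318222.00


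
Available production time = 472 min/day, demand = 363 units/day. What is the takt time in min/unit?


Formula: Takt Time = Available Production Time / Customer Demand
Takt = 472 min/day / 363 units/day
Takt = 1.3 min/unit

1.3 min/unit


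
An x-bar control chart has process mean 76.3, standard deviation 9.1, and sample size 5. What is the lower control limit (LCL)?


LCL = 76.3 - 3 * 9.1 / sqrt(5)

64.09


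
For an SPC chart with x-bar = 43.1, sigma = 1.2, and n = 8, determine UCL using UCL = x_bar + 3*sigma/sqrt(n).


UCL = 43.1 + 3 * 1.2 / sqrt(8)

44.37


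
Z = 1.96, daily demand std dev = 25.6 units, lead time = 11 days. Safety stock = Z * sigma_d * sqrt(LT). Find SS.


Formula: SS = z * sigma_d * sqrt(LT)
sqrt(LT) = sqrt(11) = 3.3166
SS = 1.96 * 25.6 * 3.3166
SS = 166.4 units

166.4 units


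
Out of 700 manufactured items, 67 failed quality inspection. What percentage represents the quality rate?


Formula: Quality Rate = Good Pieces / Total Pieces * 100
Good pieces = 700 - 67 = 633
QR = 633 / 700 * 100 = 90.4%

90.4%


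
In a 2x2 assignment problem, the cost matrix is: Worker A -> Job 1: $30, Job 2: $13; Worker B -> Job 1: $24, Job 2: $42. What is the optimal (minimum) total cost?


Option 1: A->1 + B->2 = $30 + $42 = $72
Option 2: A->2 + B->1 = $13 + $24 = $37
Min cost = min($72, $37) = $37

$37


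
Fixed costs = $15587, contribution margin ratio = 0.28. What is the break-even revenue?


Formula: BER = Fixed Costs / Contribution Margin Ratio
BER = $15587 / 0.28
BER = $55667.86 (to the nearest cent)

$55667.86


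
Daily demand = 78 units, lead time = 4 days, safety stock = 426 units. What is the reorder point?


Formula: ROP = (Daily Demand * Lead Time) + Safety Stock
Demand during lead time = 78 * 4 = 312 units
ROP = 312 + 426 = 738 units

738 units


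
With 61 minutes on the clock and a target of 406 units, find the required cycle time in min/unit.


Formula: CT = Available Time / Number of Units
CT = 61 min / 406 units
CT = 0.15 min/unit

0.15 min/unit


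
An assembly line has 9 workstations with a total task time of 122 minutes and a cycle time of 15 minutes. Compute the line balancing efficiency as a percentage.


Formula: Efficiency = Sum of Task Times / (N_stations * CT) * 100
Total station capacity = 9 stations * 15 min = 135 min
Efficiency = 122 / 135 * 100 = 90.4%

90.4%


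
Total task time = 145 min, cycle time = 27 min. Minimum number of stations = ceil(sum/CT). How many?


Formula: N_min = ceil(Sum of Task Times / Cycle Time)
N_min = ceil(145 min / 27 min) = ceil(5.3704)
N_min = 6 stations

6


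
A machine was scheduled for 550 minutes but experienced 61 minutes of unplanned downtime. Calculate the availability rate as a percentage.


Formula: Availability = (Planned Time - Downtime) / Planned Time * 100
Uptime = 550 - 61 = 489 min
Availability = 489 / 550 * 100 = 88.9%

88.9%


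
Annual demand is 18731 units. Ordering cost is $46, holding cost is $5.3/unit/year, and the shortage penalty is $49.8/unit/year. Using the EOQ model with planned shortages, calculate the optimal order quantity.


Formula: EOQ* = sqrt(2DS/H) * sqrt((H+P)/P)
Base EOQ = sqrt(2*18731*46/5.3) = 570.21 units
Correction = sqrt((5.3+49.8)/49.8) = 1.05187
EOQ* = 570.21 * 1.05187 = 599.8 units

599.8 units


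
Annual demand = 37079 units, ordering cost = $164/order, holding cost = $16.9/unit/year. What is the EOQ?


Formula: EOQ = sqrt(2 * D * S / H)
Numerator: 2 * 37079 * 164 = 12161912
2DS/H = 12161912 / 16.9 = 719639.8
EOQ = sqrt(719639.8) = 848.3 units

848.3 units


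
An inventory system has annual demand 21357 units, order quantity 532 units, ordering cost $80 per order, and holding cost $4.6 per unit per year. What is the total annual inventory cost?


TC = 21357/532 * 80 + 532/2 * 4.6

$4435.18


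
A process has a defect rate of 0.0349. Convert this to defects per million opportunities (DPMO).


DPMO = defect_rate * 1000000 = 0.0349 * 1000000

34900


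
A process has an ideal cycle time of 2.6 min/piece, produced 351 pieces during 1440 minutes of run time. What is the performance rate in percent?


Formula: Performance = (Ideal CT * Total Count) / Run Time * 100
Ideal output time = 2.6 * 351 = 912.6 min
Performance = 912.6 / 1440 * 100 = 63.4%

63.4%


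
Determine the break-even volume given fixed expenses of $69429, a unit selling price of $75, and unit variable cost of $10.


Formula: BEQ = Fixed Costs / (Price - Variable Cost)
Contribution margin = $75 - $10 = $65/unit
BEQ = ceil($69429 / $65/unit) = ceil(1068.14) = 1069 units

1069 units


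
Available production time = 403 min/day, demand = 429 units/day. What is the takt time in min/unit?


Formula: Takt Time = Available Production Time / Customer Demand
Takt = 403 min/day / 429 units/day
Takt = 0.94 min/unit

0.94 min/unit


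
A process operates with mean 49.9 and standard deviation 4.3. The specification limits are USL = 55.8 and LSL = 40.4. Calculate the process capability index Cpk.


Cpu = (55.8 - 49.9) / (3 * 4.3) = 0.46
Cpl = (49.9 - 40.4) / (3 * 4.3) = 0.74
Cpk = min(0.46, 0.74) = 0.46

0.46


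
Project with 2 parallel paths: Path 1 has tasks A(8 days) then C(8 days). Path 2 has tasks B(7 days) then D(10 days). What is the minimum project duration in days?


Path 1 = 8 + 8 = 16 days
Path 2 = 7 + 10 = 17 days
Duration = max(16, 17) = 17 days

17 days


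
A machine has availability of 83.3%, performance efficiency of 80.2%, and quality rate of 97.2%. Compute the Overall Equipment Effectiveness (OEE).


Formula: OEE = Availability * Performance * Quality / 10000
A * P = 83.3% * 80.2% / 100 = 66.81%
OEE = 66.81% * 97.2% / 100 = 64.9%

64.9%


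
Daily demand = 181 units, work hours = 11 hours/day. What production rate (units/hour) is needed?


Formula: Production Rate = Daily Demand / Available Hours
Rate = 181 units/day / 11 hours/day
Rate = 16.5 units/hour

16.5 units/hour


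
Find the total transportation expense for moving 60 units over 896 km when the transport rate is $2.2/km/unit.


TC = dist * cost * units = 896 * 2.2 * 60 = $118272.00

$118272.00


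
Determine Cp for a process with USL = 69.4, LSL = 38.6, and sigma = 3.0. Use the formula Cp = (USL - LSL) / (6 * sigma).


Cp = (69.4 - 38.6) / (6 * 3.0)

1.71


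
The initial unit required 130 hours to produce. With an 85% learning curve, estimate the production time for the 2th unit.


Formula: T_n = T_1 * (learning_rate)^(log2(n)) where learning_rate = rate/100
Doublings = log2(2) = 1
T_n = 130 * 0.85^1
T_n = 130 * 0.85 = 110.5 hours

110.5 hours


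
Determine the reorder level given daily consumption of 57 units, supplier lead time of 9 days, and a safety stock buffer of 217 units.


Formula: ROP = (Daily Demand * Lead Time) + Safety Stock
Demand during lead time = 57 * 9 = 513 units
ROP = 513 + 217 = 730 units

730 units


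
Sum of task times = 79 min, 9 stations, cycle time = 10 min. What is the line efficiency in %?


Formula: Efficiency = Sum of Task Times / (N_stations * CT) * 100
Total station capacity = 9 stations * 10 min = 90 min
Efficiency = 79 / 90 * 100 = 87.8%

87.8%


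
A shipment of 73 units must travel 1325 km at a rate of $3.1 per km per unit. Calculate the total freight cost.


TC = dist * cost * units = 1325 * 3.1 * 73 = $299847.50

$299847.50


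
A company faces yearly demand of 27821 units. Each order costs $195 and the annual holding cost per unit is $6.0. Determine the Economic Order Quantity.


Formula: EOQ = sqrt(2 * D * S / H)
Numerator: 2 * 27821 * 195 = 10850190
2DS/H = 10850190 / 6.0 = 1808365.0
EOQ = sqrt(1808365.0) = 1344.8 units

1344.8 units


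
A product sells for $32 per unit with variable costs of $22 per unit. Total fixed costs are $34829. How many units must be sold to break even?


Formula: BEQ = Fixed Costs / (Price - Variable Cost)
Contribution margin = $32 - $22 = $10/unit
BEQ = ceil($34829 / $10/unit) = ceil(3482.9) = 3483 units

3483 units


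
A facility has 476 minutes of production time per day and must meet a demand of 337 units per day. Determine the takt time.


Formula: Takt Time = Available Production Time / Customer Demand
Takt = 476 min/day / 337 units/day
Takt = 1.41 min/unit

1.41 min/unit


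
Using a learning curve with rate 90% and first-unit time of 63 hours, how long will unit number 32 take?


Formula: T_n = T_1 * (learning_rate)^(log2(n)) where learning_rate = rate/100
Doublings = log2(32) = 5
T_n = 63 * 0.9^5
T_n = 63 * 0.5905 = 37.2 hours

37.2 hours


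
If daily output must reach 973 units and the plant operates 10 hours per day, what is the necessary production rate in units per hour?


Formula: Production Rate = Daily Demand / Available Hours
Rate = 973 units/day / 10 hours/day
Rate = 97.3 units/hour

97.3 units/hour


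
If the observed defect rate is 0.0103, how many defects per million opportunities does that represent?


DPMO = defect_rate * 1000000 = 0.0103 * 1000000

10300


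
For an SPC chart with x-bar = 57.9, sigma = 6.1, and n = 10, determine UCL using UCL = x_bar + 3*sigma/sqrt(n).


UCL = 57.9 + 3 * 6.1 / sqrt(10)

63.69


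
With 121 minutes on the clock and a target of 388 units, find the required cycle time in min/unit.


Formula: CT = Available Time / Number of Units
CT = 121 min / 388 units
CT = 0.31 min/unit

0.31 min/unit


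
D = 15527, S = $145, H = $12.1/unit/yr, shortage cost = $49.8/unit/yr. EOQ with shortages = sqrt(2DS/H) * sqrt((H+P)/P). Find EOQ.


Formula: EOQ* = sqrt(2DS/H) * sqrt((H+P)/P)
Base EOQ = sqrt(2*15527*145/12.1) = 610.03 units
Correction = sqrt((12.1+49.8)/49.8) = 1.11489
EOQ* = 610.03 * 1.11489 = 680.1 units

680.1 units


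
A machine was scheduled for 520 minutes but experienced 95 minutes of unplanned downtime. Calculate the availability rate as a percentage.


Formula: Availability = (Planned Time - Downtime) / Planned Time * 100
Uptime = 520 - 95 = 425 min
Availability = 425 / 520 * 100 = 81.7%

81.7%


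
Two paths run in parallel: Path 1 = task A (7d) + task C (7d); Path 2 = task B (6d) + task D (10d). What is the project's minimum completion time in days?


Path 1 = 7 + 7 = 14 days
Path 2 = 6 + 10 = 16 days
Duration = max(14, 16) = 16 days

16 days


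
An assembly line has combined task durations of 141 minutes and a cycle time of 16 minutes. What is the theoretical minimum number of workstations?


Formula: N_min = ceil(Sum of Task Times / Cycle Time)
N_min = ceil(141 min / 16 min) = ceil(8.8125)
N_min = 9 stations

9


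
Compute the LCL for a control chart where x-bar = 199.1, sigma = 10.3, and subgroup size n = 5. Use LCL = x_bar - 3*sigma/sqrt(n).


LCL = 199.1 - 3 * 10.3 / sqrt(5)

185.28


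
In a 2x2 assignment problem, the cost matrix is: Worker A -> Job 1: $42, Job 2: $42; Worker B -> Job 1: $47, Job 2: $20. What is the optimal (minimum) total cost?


Option 1: A->1 + B->2 = $42 + $20 = $62
Option 2: A->2 + B->1 = $42 + $47 = $89
Min cost = min($62, $89) = $62

$62


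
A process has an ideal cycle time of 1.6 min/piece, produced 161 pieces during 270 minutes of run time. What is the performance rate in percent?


Formula: Performance = (Ideal CT * Total Count) / Run Time * 100
Ideal output time = 1.6 * 161 = 257.6 min
Performance = 257.6 / 270 * 100 = 95.4%

95.4%


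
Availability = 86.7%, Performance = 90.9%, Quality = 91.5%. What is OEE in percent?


Formula: OEE = Availability * Performance * Quality / 10000
A * P = 86.7% * 90.9% / 100 = 78.81%
OEE = 78.81% * 91.5% / 100 = 72.1%

72.1%


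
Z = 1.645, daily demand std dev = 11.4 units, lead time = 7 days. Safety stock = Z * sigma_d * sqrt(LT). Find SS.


Formula: SS = z * sigma_d * sqrt(LT)
sqrt(LT) = sqrt(7) = 2.6458
SS = 1.645 * 11.4 * 2.6458
SS = 49.6 units

49.6 units


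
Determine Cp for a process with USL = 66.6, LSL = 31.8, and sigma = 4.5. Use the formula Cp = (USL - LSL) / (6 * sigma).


Cp = (66.6 - 31.8) / (6 * 4.5)

1.29


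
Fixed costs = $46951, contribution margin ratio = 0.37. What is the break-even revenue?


Formula: BER = Fixed Costs / Contribution Margin Ratio
BER = $46951 / 0.37
BER = $126894.59 (to the nearest cent)

$126894.59


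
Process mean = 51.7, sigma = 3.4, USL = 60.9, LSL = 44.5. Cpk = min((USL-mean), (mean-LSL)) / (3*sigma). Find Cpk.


Cpu = (60.9 - 51.7) / (3 * 3.4) = 0.9
Cpl = (51.7 - 44.5) / (3 * 3.4) = 0.71
Cpk = min(0.9, 0.71) = 0.71

0.71


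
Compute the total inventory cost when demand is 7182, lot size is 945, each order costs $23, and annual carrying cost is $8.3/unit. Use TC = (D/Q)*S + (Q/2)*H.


TC = 7182/945 * 23 + 945/2 * 8.3

$4096.55


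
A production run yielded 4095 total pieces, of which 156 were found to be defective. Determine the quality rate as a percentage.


Formula: Quality Rate = Good Pieces / Total Pieces * 100
Good pieces = 4095 - 156 = 3939
QR = 3939 / 4095 * 100 = 96.2%

96.2%


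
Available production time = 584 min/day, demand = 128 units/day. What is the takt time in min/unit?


Formula: Takt Time = Available Production Time / Customer Demand
Takt = 584 min/day / 128 units/day
Takt = 4.56 min/unit

4.56 min/unit


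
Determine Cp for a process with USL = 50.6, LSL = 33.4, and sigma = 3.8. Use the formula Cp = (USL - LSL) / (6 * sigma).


Cp = (50.6 - 33.4) / (6 * 3.8)

0.75


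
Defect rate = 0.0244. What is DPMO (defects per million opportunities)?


DPMO = defect_rate * 1000000 = 0.0244 * 1000000

24400


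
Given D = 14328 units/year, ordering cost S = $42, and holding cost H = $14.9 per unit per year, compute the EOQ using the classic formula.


Formula: EOQ = sqrt(2 * D * S / H)
Numerator: 2 * 14328 * 42 = 1203552
2DS/H = 1203552 / 14.9 = 80775.3
EOQ = sqrt(80775.3) = 284.2 units

284.2 units


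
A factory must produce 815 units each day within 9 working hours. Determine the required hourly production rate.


Formula: Production Rate = Daily Demand / Available Hours
Rate = 815 units/day / 9 hours/day
Rate = 90.6 units/hour

90.6 units/hour


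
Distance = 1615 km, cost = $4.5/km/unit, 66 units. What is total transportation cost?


TC = dist * cost * units = 1615 * 4.5 * 66 = $479655.00

$479655.00


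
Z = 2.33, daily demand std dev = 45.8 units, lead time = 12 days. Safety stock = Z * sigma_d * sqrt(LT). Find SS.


Formula: SS = z * sigma_d * sqrt(LT)
sqrt(LT) = sqrt(12) = 3.4641
SS = 2.33 * 45.8 * 3.4641
SS = 369.7 units

369.7 units


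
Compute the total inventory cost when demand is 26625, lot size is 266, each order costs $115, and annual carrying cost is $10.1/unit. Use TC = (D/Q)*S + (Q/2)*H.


TC = 26625/266 * 115 + 266/2 * 10.1

$12854.11


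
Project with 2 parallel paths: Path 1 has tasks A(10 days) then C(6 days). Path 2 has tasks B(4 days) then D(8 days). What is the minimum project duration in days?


Path 1 = 10 + 6 = 16 days
Path 2 = 4 + 8 = 12 days
Duration = max(16, 12) = 16 days

16 days


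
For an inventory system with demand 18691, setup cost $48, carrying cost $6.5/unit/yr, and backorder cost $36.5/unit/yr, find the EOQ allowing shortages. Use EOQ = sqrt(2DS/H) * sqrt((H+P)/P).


Formula: EOQ* = sqrt(2DS/H) * sqrt((H+P)/P)
Base EOQ = sqrt(2*18691*48/6.5) = 525.41 units
Correction = sqrt((6.5+36.5)/36.5) = 1.08539
EOQ* = 525.41 * 1.08539 = 570.3 units

570.3 units
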